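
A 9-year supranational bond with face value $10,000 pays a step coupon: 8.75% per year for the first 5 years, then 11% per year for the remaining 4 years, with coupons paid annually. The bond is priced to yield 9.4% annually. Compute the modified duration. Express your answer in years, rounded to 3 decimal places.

6.009 years

Periodic yield y = 0.094. First find Macaulay duration:
  t   CF        PV=CF/(1+0.094)^t    t·PV
  1       875.00       799.8172       799.8172
  2       875.00       731.0943     1,462.1886
  3       875.00       668.2763     2,004.8290
  4       875.00       610.8559     2,443.4236
  5       875.00       558.3692     2,791.8459
  6     1,100.00       641.6360     3,849.8163
  7     1,100.00       586.5046     4,105.5323
  8     1,100.00       536.1102     4,288.8820
  9    11,100.00     4,945.0089    44,505.0804
  Σ                 10,077.6728    66,251.4153
P = 10,077.6728; Macaulay duration = 66,251.4153 / 10,077.6728 = 6.57408 years.
Modified duration = D_Mac / (1 + y) = 6.57408 / 1.094 = 6.00921 years.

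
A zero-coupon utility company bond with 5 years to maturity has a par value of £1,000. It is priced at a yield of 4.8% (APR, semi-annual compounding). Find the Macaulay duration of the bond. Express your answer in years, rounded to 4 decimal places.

A zero-coupon bond has a single cash flow at maturity, so its Macaulay duration equals its maturity: 5 years.
(Equivalently: 10 semi-annual periods ÷ 2 = 5 years.)

5.0000 years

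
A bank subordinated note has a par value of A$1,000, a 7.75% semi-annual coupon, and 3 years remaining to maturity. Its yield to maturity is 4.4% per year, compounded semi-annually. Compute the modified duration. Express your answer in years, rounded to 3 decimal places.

Periodic yield y = 0.022. First find Macaulay duration:
  t   CF        PV=CF/(1+0.022)^t    t·PV
  1        38.75        37.9159        37.9159
  2        38.75        37.0997        74.1993
  3        38.75        36.3010       108.9031
  4        38.75        35.5196       142.0784
  5        38.75        34.7550       173.7750
  6     1,038.75       911.6028     5,469.6169
  Σ                  1,093.1940     6,006.4886
P = 1,093.1940; Macaulay duration = 6,006.4886 / 1,093.1940 = 5.49444 half-year periods = 2.74722 years.
Modified duration = D_Mac / (1 + y) = 2.74722 / 1.022 = 2.68808 years.

2.688 years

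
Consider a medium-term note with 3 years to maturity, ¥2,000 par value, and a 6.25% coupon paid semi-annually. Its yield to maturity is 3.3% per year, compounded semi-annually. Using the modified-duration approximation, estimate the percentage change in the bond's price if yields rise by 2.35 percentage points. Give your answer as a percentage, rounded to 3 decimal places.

Periodic yield y = 0.0165. Modified duration first:
  t   CF        PV=CF/(1+0.0165)^t    t·PV
  1        62.50        61.4855        61.4855
  2        62.50        60.4874       120.9749
  3        62.50        59.5056       178.5168
  4        62.50        58.5397       234.1588
  5        62.50        57.5895       287.9474
  6     2,062.50     1,869.6041    11,217.6248
  Σ                  2,167.2118    12,100.7082
P = 2,167.2118; D_Mac = 5.58354 half-year periods = 2.79177 yrs; D_mod = 2.79177/(1+0.0165) = 2.74645 yrs.
ΔP/P ≈ -D_mod · Δy = -2.74645 × (+0.0235) = -0.064542 = -6.4542%.

-6.454%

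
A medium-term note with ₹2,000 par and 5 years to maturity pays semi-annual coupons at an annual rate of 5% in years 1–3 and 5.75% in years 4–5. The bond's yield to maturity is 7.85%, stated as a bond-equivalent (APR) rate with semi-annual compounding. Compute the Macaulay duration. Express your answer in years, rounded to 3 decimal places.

4.443 years

Periodic yield y = 0.03925. Discount each cash flow and weight by its period:
  t   CF        PV=CF/(1+0.03925)^t    t·PV
  1        50.00        48.1116        48.1116
  2        50.00        46.2946        92.5891
  3        50.00        44.5461       133.6384
  4        50.00        42.8637       171.4549
  5        50.00        41.2449       206.2243
  6        50.00        39.6871       238.1228
  7        57.50        43.9165       307.4154
  8        57.50        42.2579       338.0629
  9        57.50        40.6619       365.9570
  10    2,057.50     1,400.0370    14,000.3700
  Σ                  1,789.6213    15,901.9465
Price P = Σ PV = 1,789.6213.
Macaulay duration = Σ(t·PV) / P = 15,901.9465 / 1,789.6213 = 8.88565 half-year periods.
In years: 8.88565 / 2 = 4.44282 years.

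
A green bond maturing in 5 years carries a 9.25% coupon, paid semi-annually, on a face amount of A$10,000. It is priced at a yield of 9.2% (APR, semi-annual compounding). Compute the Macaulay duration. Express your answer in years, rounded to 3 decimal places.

4.115 years

Periodic yield y = 0.046. Discount each cash flow and weight by its period:
  t   CF        PV=CF/(1+0.046)^t    t·PV
  1       462.50       442.1606       442.1606
  2       462.50       422.7157       845.4314
  3       462.50       404.1259     1,212.3777
  4       462.50       386.3536     1,545.4145
  5       462.50       369.3629     1,846.8147
  6       462.50       353.1194     2,118.7167
  7       462.50       337.5903     2,363.1320
  8       462.50       322.7441     2,581.9525
  9       462.50       308.5507     2,776.9566
  10   10,462.50     6,672.9616    66,729.6160
  Σ                 10,019.6849    82,462.5726
Price P = Σ PV = 10,019.6849.
Macaulay duration = Σ(t·PV) / P = 82,462.5726 / 10,019.6849 = 8.23006 half-year periods.
In years: 8.23006 / 2 = 4.11503 years.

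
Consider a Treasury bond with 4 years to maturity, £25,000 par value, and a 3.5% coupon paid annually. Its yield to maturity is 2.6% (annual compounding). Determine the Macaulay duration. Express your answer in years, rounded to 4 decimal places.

3.8053 years

Periodic yield y = 0.026. Discount each cash flow and weight by its year:
  t   CF        PV=CF/(1+0.026)^t    t·PV
  1       875.00       852.8265       852.8265
  2       875.00       831.2149     1,662.4298
  3       875.00       810.1510     2,430.4530
  4    25,875.00    23,350.2167    93,400.8668
  Σ                 25,844.4091    98,346.5761
Price P = Σ PV = 25,844.4091.
Macaulay duration = Σ(t·PV) / P = 98,346.5761 / 25,844.4091 = 3.80533 years.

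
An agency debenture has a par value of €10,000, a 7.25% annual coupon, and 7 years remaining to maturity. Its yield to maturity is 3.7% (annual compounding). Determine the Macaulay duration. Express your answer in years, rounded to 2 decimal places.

Periodic yield y = 0.037. Discount each cash flow and weight by its year:
  t   CF        PV=CF/(1+0.037)^t    t·PV
  1       725.00       699.1321       699.1321
  2       725.00       674.1872     1,348.3744
  3       725.00       650.1323     1,950.3969
  4       725.00       626.9357     2,507.7427
  5       725.00       604.5667     3,022.8335
  6       725.00       582.9959     3,497.9751
  7    10,725.00     8,316.6037    58,216.2258
  Σ                 12,154.5535    71,242.6805
Price P = Σ PV = 12,154.5535.
Macaulay duration = Σ(t·PV) / P = 71,242.6805 / 12,154.5535 = 5.86140 years.

5.86 years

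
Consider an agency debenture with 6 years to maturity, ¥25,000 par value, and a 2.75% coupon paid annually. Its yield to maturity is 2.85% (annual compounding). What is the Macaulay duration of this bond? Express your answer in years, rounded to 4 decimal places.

Periodic yield y = 0.0285. Discount each cash flow and weight by its year:
  t   CF        PV=CF/(1+0.0285)^t    t·PV
  1       687.50       668.4492       668.4492
  2       687.50       649.9263     1,299.8526
  3       687.50       631.9167     1,895.7500
  4       687.50       614.4061     2,457.6244
  5       687.50       597.3807     2,986.9037
  6    25,687.50    21,701.8153   130,210.8918
  Σ                 24,863.8943   139,519.4718
Price P = Σ PV = 24,863.8943.
Macaulay duration = Σ(t·PV) / P = 139,519.4718 / 24,863.8943 = 5.61133 years.

5.6113 years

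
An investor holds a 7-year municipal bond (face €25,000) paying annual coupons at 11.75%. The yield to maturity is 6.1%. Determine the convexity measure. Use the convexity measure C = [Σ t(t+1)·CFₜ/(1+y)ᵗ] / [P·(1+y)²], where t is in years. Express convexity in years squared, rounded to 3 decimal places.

With y = 0.061:
  t   CF        PV=CF/(1+0.061)^t    t·PV        t(t+1)·PV
  1     2,937.50     2,768.6145     2,768.6145       5,537.2290
  2     2,937.50     2,609.4388     5,218.8775      15,656.6325
  3     2,937.50     2,459.4145     7,378.2434      29,512.9736
  4     2,937.50     2,318.0155     9,272.0621      46,360.3104
  5     2,937.50     2,184.7460    10,923.7301      65,542.3804
  6     2,937.50     2,059.1386    12,354.8314      86,483.8196
  7    27,937.50    18,457.7965   129,204.5754   1,033,636.6032
  Σ                 32,857.1643   177,120.9343   1,282,729.9488
P = 32,857.1643.
Convexity = Σ t(t+1)·PV / [P·(1+y)²] = 1,282,729.9488 / (32,857.1643 × 1.125721) = 34.67962.

34.680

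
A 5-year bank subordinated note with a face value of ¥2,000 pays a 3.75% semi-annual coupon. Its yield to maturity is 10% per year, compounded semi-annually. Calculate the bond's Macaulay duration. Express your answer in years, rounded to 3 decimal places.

Periodic yield y = 0.05. Discount each cash flow and weight by its period:
  t   CF        PV=CF/(1+0.05)^t    t·PV
  1        37.50        35.7143        35.7143
  2        37.50        34.0136        68.0272
  3        37.50        32.3939        97.1817
  4        37.50        30.8513       123.4054
  5        37.50        29.3822       146.9112
  6        37.50        27.9831       167.8985
  7        37.50        26.6505       186.5538
  8        37.50        25.3815       203.0518
  9        37.50        24.1728       217.5555
  10    2,037.50     1,250.8483    12,508.4825
  Σ                  1,517.3916    13,754.7819
Price P = Σ PV = 1,517.3916.
Macaulay duration = Σ(t·PV) / P = 13,754.7819 / 1,517.3916 = 9.06475 half-year periods.
In years: 9.06475 / 2 = 4.53238 years.

4.532 years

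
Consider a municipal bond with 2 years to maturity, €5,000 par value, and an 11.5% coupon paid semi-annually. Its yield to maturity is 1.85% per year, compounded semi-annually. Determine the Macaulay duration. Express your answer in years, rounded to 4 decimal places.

Periodic yield y = 0.00925. Discount each cash flow and weight by its period:
  t   CF        PV=CF/(1+0.00925)^t    t·PV
  1       287.50       284.8650       284.8650
  2       287.50       282.2541       564.5083
  3       287.50       279.6672       839.0017
  4     5,287.50     5,096.3043    20,385.2170
  Σ                  5,943.0906    22,073.5920
Price P = Σ PV = 5,943.0906.
Macaulay duration = Σ(t·PV) / P = 22,073.5920 / 5,943.0906 = 3.71416 half-year periods.
In years: 3.71416 / 2 = 1.85708 years.

1.8571 years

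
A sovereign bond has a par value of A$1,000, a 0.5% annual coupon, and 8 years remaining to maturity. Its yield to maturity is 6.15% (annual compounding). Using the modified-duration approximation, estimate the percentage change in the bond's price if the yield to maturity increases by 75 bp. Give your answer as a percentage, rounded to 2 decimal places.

-5.52%

Periodic yield y = 0.0615. Modified duration first:
  t   CF        PV=CF/(1+0.0615)^t    t·PV
  1         5.00         4.7103         4.7103
  2         5.00         4.4374         8.8748
  3         5.00         4.1803        12.5410
  4         5.00         3.9381        15.7525
  5         5.00         3.7100        18.5498
  6         5.00         3.4950        20.9701
  7         5.00         3.2925        23.0477
  8     1,005.00       623.4564     4,987.6510
  Σ                    651.2201     5,092.0974
P = 651.2201; D_Mac = 7.81932 yrs; D_mod = 7.81932/(1+0.0615) = 7.36629 yrs.
ΔP/P ≈ -D_mod · Δy = -7.36629 × (+0.0075) = -0.055247 = -5.5247%.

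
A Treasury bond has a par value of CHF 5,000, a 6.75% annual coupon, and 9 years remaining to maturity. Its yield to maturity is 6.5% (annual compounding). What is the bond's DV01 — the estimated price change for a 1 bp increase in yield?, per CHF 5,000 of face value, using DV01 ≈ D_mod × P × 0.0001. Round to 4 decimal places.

CHF 3.3639

Periodic yield y = 0.065.
  t   CF        PV=CF/(1+0.065)^t    t·PV
  1       337.50       316.9014       316.9014
  2       337.50       297.5600       595.1200
  3       337.50       279.3991       838.1972
  4       337.50       262.3465     1,049.3862
  5       337.50       246.3348     1,231.6739
  6       337.50       231.3003     1,387.8016
  7       337.50       217.1833     1,520.2834
  8       337.50       203.9280     1,631.4242
  9     5,337.50     3,028.2479    27,254.2307
  Σ                  5,083.2013    35,825.0186
P = 5,083.2013; D_Mac = 7.04773 yrs; D_mod = 6.61758 yrs.
DV01 ≈ 6.61758 × 5,083.2013 × 0.0001 = 3.363852.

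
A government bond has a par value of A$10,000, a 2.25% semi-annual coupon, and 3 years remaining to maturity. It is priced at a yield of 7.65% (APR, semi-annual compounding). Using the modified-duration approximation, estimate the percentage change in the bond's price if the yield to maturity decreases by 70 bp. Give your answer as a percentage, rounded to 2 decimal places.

+1.96%

Periodic yield y = 0.03825. Modified duration first:
  t   CF        PV=CF/(1+0.03825)^t    t·PV
  1       112.50       108.3554       108.3554
  2       112.50       104.3635       208.7270
  3       112.50       100.5187       301.5560
  4       112.50        96.8155       387.2619
  5       112.50        93.2487       466.2435
  6    10,112.50     8,073.2220    48,439.3321
  Σ                  8,576.5238    49,911.4759
P = 8,576.5238; D_Mac = 5.81955 half-year periods = 2.90977 yrs; D_mod = 2.90977/(1+0.03825) = 2.80257 yrs.
ΔP/P ≈ -D_mod · Δy = -2.80257 × (-0.007) = +0.019618 = +1.9618%.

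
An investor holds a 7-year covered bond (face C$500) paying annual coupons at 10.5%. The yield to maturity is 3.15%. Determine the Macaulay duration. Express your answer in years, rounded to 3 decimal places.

Periodic yield y = 0.0315. Discount each cash flow and weight by its year:
  t   CF        PV=CF/(1+0.0315)^t    t·PV
  1        52.50        50.8968        50.8968
  2        52.50        49.3425        98.6849
  3        52.50        47.8356       143.5069
  4        52.50        46.3748       185.4993
  5        52.50        44.9586       224.7932
  6        52.50        43.5857       261.5141
  7       552.50       444.6801     3,112.7604
  Σ                    727.6741     4,077.6557
Price P = Σ PV = 727.6741.
Macaulay duration = Σ(t·PV) / P = 4,077.6557 / 727.6741 = 5.60368 years.

5.604 years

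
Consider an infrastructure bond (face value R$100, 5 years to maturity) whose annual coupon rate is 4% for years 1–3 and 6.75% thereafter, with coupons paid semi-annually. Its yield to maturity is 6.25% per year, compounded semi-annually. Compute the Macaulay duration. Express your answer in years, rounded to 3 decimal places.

Periodic yield y = 0.03125. Discount each cash flow and weight by its period:
  t   CF        PV=CF/(1+0.03125)^t    t·PV
  1        2.000         1.9394         1.9394
  2        2.000         1.8806         3.7612
  3        2.000         1.8236         5.4709
  4        2.000         1.7684         7.0735
  5        2.000         1.7148         8.5739
  6        2.000         1.6628         9.9769
  7        3.375         2.7210        19.0469
  8        3.375         2.6385        21.1082
  9        3.375         2.5586        23.0272
  10     103.375        75.9934       759.9341
  Σ                     94.7011       859.9123
Price P = Σ PV = 94.7011.
Macaulay duration = Σ(t·PV) / P = 859.9123 / 94.7011 = 9.08027 half-year periods.
In years: 9.08027 / 2 = 4.54014 years.

4.540 years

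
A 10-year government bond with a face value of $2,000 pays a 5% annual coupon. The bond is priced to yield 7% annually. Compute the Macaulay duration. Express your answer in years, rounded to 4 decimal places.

7.9351 years

Periodic yield y = 0.07. Discount each cash flow and weight by its year:
  t   CF        PV=CF/(1+0.07)^t    t·PV
  1       100.00        93.4579        93.4579
  2       100.00        87.3439       174.6877
  3       100.00        81.6298       244.8894
  4       100.00        76.2895       305.1581
  5       100.00        71.2986       356.4931
  6       100.00        66.6342       399.8053
  7       100.00        62.2750       435.9248
  8       100.00        58.2009       465.6073
  9       100.00        54.3934       489.5404
  10    2,100.00     1,067.5335    10,675.3351
  Σ                  1,719.0567    13,640.8992
Price P = Σ PV = 1,719.0567.
Macaulay duration = Σ(t·PV) / P = 13,640.8992 / 1,719.0567 = 7.93511 years.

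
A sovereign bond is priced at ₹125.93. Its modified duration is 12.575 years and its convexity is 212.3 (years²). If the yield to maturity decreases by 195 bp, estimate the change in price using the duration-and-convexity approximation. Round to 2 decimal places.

Duration effect: -D_mod·Δy = -12.575 × (-0.0195) = +0.2452125
Convexity effect: ½·C·(Δy)² = 0.5 × 212.3 × (-0.0195)² = +0.0403635375
ΔP/P ≈ +0.2452125 + 0.0403635375 = +0.2855760375
ΔP ≈ 125.93 × (+0.2855760375) = +35.962590402375.

+₹35.96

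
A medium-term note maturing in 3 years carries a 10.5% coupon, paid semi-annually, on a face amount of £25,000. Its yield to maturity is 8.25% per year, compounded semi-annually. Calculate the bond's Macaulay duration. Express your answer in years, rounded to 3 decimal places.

2.661 years

Periodic yield y = 0.04125. Discount each cash flow and weight by its period:
  t   CF        PV=CF/(1+0.04125)^t    t·PV
  1     1,312.50     1,260.5042     1,260.5042
  2     1,312.50     1,210.5683     2,421.1365
  3     1,312.50     1,162.6106     3,487.8317
  4     1,312.50     1,116.5528     4,466.2111
  5     1,312.50     1,072.3196     5,361.5979
  6    26,312.50    20,645.8148   123,874.8886
  Σ                 26,468.3702   140,872.1701
Price P = Σ PV = 26,468.3702.
Macaulay duration = Σ(t·PV) / P = 140,872.1701 / 26,468.3702 = 5.32228 half-year periods.
In years: 5.32228 / 2 = 2.66114 years.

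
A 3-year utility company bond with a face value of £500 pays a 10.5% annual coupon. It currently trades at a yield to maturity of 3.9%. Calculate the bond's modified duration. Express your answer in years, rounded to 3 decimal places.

2.644 years

Periodic yield y = 0.039. First find Macaulay duration:
  t   CF        PV=CF/(1+0.039)^t    t·PV
  1        52.50        50.5294        50.5294
  2        52.50        48.6327        97.2654
  3       552.50       492.5901     1,477.7702
  Σ                    591.7521     1,625.5649
P = 591.7521; Macaulay duration = 1,625.5649 / 591.7521 = 2.74704 years.
Modified duration = D_Mac / (1 + y) = 2.74704 / 1.039 = 2.64392 years.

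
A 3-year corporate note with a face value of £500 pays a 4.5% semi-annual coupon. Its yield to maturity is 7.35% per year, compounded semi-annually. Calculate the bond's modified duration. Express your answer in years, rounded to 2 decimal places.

2.73 years

Periodic yield y = 0.03675. First find Macaulay duration:
  t   CF        PV=CF/(1+0.03675)^t    t·PV
  1        11.25        10.8512        10.8512
  2        11.25        10.4666        20.9331
  3        11.25        10.0956        30.2867
  4        11.25         9.7377        38.9508
  5        11.25         9.3925        46.9626
  6       511.25       411.7078     2,470.2466
  Σ                    462.2513     2,618.2310
P = 462.2513; Macaulay duration = 2,618.2310 / 462.2513 = 5.66409 half-year periods = 2.83204 years.
Modified duration = D_Mac / (1 + y) = 2.83204 / 1.03675 = 2.73165 years.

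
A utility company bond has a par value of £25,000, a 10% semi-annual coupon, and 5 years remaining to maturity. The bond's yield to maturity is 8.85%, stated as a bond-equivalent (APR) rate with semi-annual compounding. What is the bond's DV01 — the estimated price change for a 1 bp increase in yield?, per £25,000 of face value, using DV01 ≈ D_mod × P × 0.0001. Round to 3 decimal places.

Periodic yield y = 0.04425.
  t   CF        PV=CF/(1+0.04425)^t    t·PV
  1     1,250.00     1,197.0314     1,197.0314
  2     1,250.00     1,146.3073     2,292.6145
  3     1,250.00     1,097.7326     3,293.1978
  4     1,250.00     1,051.2163     4,204.8651
  5     1,250.00     1,006.6711     5,033.3554
  6     1,250.00       964.0135     5,784.0809
  7     1,250.00       923.1635     6,462.1445
  8     1,250.00       884.0445     7,072.3562
  9     1,250.00       846.5832     7,619.2490
  10   26,250.00    17,024.8960   170,248.9603
  Σ                 26,141.6594   213,207.8552
P = 26,141.6594; D_Mac = 8.15587 half-year periods = 4.07793 yrs; D_mod = 3.90513 yrs.
DV01 ≈ 3.90513 × 26,141.6594 × 0.0001 = 10.208660.

£10.209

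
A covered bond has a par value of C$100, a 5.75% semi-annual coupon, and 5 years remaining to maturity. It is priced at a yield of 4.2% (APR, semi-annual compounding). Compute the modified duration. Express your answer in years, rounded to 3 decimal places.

Periodic yield y = 0.021. First find Macaulay duration:
  t   CF        PV=CF/(1+0.021)^t    t·PV
  1        2.875         2.8159         2.8159
  2        2.875         2.7579         5.5159
  3        2.875         2.7012         8.1037
  4        2.875         2.6457        10.5827
  5        2.875         2.5912        12.9562
  6        2.875         2.5380        15.2277
  7        2.875         2.4858        17.4003
  8        2.875         2.4346        19.4770
  9        2.875         2.3845        21.4609
  10     102.875        83.5704       835.7039
  Σ                    106.9252       949.2441
P = 106.9252; Macaulay duration = 949.2441 / 106.9252 = 8.87764 half-year periods = 4.43882 years.
Modified duration = D_Mac / (1 + y) = 4.43882 / 1.021 = 4.34752 years.

4.348 years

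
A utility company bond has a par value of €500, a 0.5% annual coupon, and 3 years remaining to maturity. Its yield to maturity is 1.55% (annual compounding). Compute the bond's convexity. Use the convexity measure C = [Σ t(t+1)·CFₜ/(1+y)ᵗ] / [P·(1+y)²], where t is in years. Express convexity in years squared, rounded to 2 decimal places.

With y = 0.0155:
  t   CF        PV=CF/(1+0.0155)^t    t·PV        t(t+1)·PV
  1         2.50         2.4618         2.4618           4.9237
  2         2.50         2.4243         4.8485          14.5456
  3       502.50       479.8398     1,439.5195       5,758.0778
  Σ                    484.7259     1,446.8298       5,777.5471
P = 484.7259.
Convexity = Σ t(t+1)·PV / [P·(1+y)²] = 5,777.5471 / (484.7259 × 1.031240) = 11.55813.

11.56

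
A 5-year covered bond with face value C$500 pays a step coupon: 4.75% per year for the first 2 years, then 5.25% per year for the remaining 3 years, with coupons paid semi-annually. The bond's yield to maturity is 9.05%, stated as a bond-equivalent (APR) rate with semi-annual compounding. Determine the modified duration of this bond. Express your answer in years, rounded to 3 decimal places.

4.248 years

Periodic yield y = 0.04525. First find Macaulay duration:
  t   CF        PV=CF/(1+0.04525)^t    t·PV
  1       11.875        11.3609        11.3609
  2       11.875        10.8691        21.7382
  3       11.875        10.3986        31.1957
  4       11.875         9.9484        39.7936
  5       13.125        10.5196        52.5979
  6       13.125        10.0642        60.3851
  7       13.125         9.6285        67.3994
  8       13.125         9.2117        73.6933
  9       13.125         8.8129        79.3159
  10     513.125       329.6260     3,296.2596
  Σ                    420.4397     3,733.7395
P = 420.4397; Macaulay duration = 3,733.7395 / 420.4397 = 8.88056 half-year periods = 4.44028 years.
Modified duration = D_Mac / (1 + y) = 4.44028 / 1.04525 = 4.24805 years.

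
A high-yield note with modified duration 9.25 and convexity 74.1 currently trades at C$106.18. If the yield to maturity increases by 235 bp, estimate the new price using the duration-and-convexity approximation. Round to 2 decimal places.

C$85.27

Duration effect: -D_mod·Δy = -9.25 × (+0.0235) = -0.217375
Convexity effect: ½·C·(Δy)² = 0.5 × 74.1 × (0.0235)² = +0.0204608625
ΔP/P ≈ -0.217375 + 0.0204608625 = -0.1969141375
New price ≈ 106.18 × (1 - 0.1969141375) = 85.27165688025.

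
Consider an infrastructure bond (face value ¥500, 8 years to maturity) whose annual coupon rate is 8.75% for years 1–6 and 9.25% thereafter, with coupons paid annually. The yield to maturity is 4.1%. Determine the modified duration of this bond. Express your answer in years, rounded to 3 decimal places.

Periodic yield y = 0.041. First find Macaulay duration:
  t   CF        PV=CF/(1+0.041)^t    t·PV
  1        43.75        42.0269        42.0269
  2        43.75        40.3717        80.7433
  3        43.75        38.7816       116.3448
  4        43.75        37.2542       149.0168
  5        43.75        35.7869       178.9346
  6        43.75        34.3775       206.2647
  7        46.25        34.9105       244.3738
  8       546.25       396.0825     3,168.6597
  Σ                    659.5917     4,186.3647
P = 659.5917; Macaulay duration = 4,186.3647 / 659.5917 = 6.34690 years.
Modified duration = D_Mac / (1 + y) = 6.34690 / 1.041 = 6.09693 years.

6.097 years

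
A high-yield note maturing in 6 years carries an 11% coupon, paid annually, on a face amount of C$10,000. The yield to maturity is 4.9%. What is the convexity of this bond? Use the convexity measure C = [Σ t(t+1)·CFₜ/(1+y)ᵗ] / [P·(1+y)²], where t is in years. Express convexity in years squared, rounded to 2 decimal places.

With y = 0.049:
  t   CF        PV=CF/(1+0.049)^t    t·PV        t(t+1)·PV
  1     1,100.00     1,048.6177     1,048.6177       2,097.2355
  2     1,100.00       999.6356     1,999.2712       5,997.8135
  3     1,100.00       952.9415     2,858.8244      11,435.2975
  4     1,100.00       908.4285     3,633.7138      18,168.5692
  5     1,100.00       865.9947     4,329.9736      25,979.8416
  6    11,100.00     8,330.4805    49,982.8827     349,880.1790
  Σ                 13,106.0984    63,853.2834     413,558.9363
P = 13,106.0984.
Convexity = Σ t(t+1)·PV / [P·(1+y)²] = 413,558.9363 / (13,106.0984 × 1.100401) = 28.67563.

28.68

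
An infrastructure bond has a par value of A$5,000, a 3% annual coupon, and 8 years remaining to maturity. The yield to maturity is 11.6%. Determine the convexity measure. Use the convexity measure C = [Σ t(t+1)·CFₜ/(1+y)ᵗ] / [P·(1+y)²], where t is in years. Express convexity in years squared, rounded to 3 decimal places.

47.626

With y = 0.116:
  t   CF        PV=CF/(1+0.116)^t    t·PV        t(t+1)·PV
  1       150.00       134.4086       134.4086         268.8172
  2       150.00       120.4378       240.8756         722.6269
  3       150.00       107.9192       323.7576       1,295.0303
  4       150.00        96.7018       386.8071       1,934.0357
  5       150.00        86.6503       433.2517       2,599.5103
  6       150.00        77.6437       465.8621       3,261.0344
  7       150.00        69.5732       487.0123       3,896.0985
  8     5,150.00     2,140.3937    17,123.1499     154,108.3493
  Σ                  2,833.7283    19,595.1249     168,085.5025
P = 2,833.7283.
Convexity = Σ t(t+1)·PV / [P·(1+y)²] = 168,085.5025 / (2,833.7283 × 1.245456) = 47.62595.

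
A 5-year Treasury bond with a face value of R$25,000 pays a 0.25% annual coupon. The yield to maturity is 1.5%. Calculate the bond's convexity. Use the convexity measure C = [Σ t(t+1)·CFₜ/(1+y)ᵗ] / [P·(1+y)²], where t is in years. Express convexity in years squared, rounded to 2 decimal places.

28.92

With y = 0.015:
  t   CF        PV=CF/(1+0.015)^t    t·PV        t(t+1)·PV
  1        62.50        61.5764        61.5764         123.1527
  2        62.50        60.6664       121.3327         363.9982
  3        62.50        59.7698       179.3094         717.2377
  4        62.50        58.8865       235.5461       1,177.7303
  5    25,062.50    23,264.5244   116,322.6220     697,935.7322
  Σ                 23,505.4234   116,920.3866     700,317.8511
P = 23,505.4234.
Convexity = Σ t(t+1)·PV / [P·(1+y)²] = 700,317.8511 / (23,505.4234 × 1.030225) = 28.91978.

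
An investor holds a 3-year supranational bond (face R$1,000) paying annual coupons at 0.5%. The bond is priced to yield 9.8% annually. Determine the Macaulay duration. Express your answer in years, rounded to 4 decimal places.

Periodic yield y = 0.098. Discount each cash flow and weight by its year:
  t   CF        PV=CF/(1+0.098)^t    t·PV
  1         5.00         4.5537         4.5537
  2         5.00         4.1473         8.2946
  3     1,005.00       759.2050     2,277.6149
  Σ                    767.9060     2,290.4632
Price P = Σ PV = 767.9060.
Macaulay duration = Σ(t·PV) / P = 2,290.4632 / 767.9060 = 2.98274 years.

2.9827 years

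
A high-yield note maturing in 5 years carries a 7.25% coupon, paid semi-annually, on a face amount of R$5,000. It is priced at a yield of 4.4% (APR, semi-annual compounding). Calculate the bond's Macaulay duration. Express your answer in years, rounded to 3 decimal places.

4.331 years

Periodic yield y = 0.022. Discount each cash flow and weight by its period:
  t   CF        PV=CF/(1+0.022)^t    t·PV
  1       181.25       177.3483       177.3483
  2       181.25       173.5307       347.0613
  3       181.25       169.7952       509.3855
  4       181.25       166.1401       664.5603
  5       181.25       162.5637       812.8184
  6       181.25       159.0643       954.3856
  7       181.25       155.6402     1,089.4813
  8       181.25       152.2898     1,218.3185
  9       181.25       149.0116     1,341.1040
  10    5,181.25     4,167.9797    41,679.7965
  Σ                  5,633.3634    48,794.2599
Price P = Σ PV = 5,633.3634.
Macaulay duration = Σ(t·PV) / P = 48,794.2599 / 5,633.3634 = 8.66166 half-year periods.
In years: 8.66166 / 2 = 4.33083 years.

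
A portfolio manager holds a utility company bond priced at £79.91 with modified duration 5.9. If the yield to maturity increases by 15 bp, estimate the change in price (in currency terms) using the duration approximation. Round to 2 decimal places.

-£0.71

Duration approximation: ΔP/P ≈ -D_mod · Δy = -5.9 × (+0.0015) = -0.008850.
ΔP ≈ 79.91 × (-0.008850) = -0.7072035.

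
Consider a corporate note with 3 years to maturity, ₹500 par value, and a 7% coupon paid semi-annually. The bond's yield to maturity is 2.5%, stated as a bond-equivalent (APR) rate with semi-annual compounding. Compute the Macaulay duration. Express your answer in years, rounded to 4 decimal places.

2.7742 years

Periodic yield y = 0.0125. Discount each cash flow and weight by its period:
  t   CF        PV=CF/(1+0.0125)^t    t·PV
  1        17.50        17.2840        17.2840
  2        17.50        17.0706        34.1411
  3        17.50        16.8598        50.5795
  4        17.50        16.6517        66.6067
  5        17.50        16.4461        82.2305
  6       517.50       480.3305     2,881.9830
  Σ                    564.6426     3,132.8247
Price P = Σ PV = 564.6426.
Macaulay duration = Σ(t·PV) / P = 3,132.8247 / 564.6426 = 5.54833 half-year periods.
In years: 5.54833 / 2 = 2.77417 years.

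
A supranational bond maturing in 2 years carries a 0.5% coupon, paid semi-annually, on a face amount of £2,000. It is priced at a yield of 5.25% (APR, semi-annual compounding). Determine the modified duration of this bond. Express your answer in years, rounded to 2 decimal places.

Periodic yield y = 0.02625. First find Macaulay duration:
  t   CF        PV=CF/(1+0.02625)^t    t·PV
  1         5.00         4.8721         4.8721
  2         5.00         4.7475         9.4950
  3         5.00         4.6261        13.8782
  4     2,005.00     1,807.5974     7,230.3894
  Σ                  1,821.8430     7,258.6346
P = 1,821.8430; Macaulay duration = 7,258.6346 / 1,821.8430 = 3.98423 half-year periods = 1.99211 years.
Modified duration = D_Mac / (1 + y) = 1.99211 / 1.02625 = 1.94116 years.

1.94 years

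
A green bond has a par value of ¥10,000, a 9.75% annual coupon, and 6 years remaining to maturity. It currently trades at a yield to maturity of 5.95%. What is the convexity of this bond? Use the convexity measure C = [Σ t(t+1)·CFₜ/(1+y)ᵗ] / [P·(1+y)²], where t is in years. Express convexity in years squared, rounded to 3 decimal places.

28.526

With y = 0.0595:
  t   CF        PV=CF/(1+0.0595)^t    t·PV        t(t+1)·PV
  1       975.00       920.2454       920.2454       1,840.4908
  2       975.00       868.5657     1,737.1315       5,211.3944
  3       975.00       819.7883     2,459.3650       9,837.4600
  4       975.00       773.7502     3,095.0008      15,475.0039
  5       975.00       730.2975     3,651.4875      21,908.9248
  6    10,975.00     7,758.8751    46,553.2508     325,872.7556
  Σ                 11,871.5223    58,416.4809     380,146.0295
P = 11,871.5223.
Convexity = Σ t(t+1)·PV / [P·(1+y)²] = 380,146.0295 / (11,871.5223 × 1.122540) = 28.52608.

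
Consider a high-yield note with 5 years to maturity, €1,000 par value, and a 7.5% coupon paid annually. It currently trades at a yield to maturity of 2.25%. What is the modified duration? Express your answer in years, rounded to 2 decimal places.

Periodic yield y = 0.0225. First find Macaulay duration:
  t   CF        PV=CF/(1+0.0225)^t    t·PV
  1        75.00        73.3496        73.3496
  2        75.00        71.7356       143.4712
  3        75.00        70.1570       210.4711
  4        75.00        68.6133       274.4530
  5     1,075.00       961.8157     4,809.0787
  Σ                  1,245.6713     5,510.8237
P = 1,245.6713; Macaulay duration = 5,510.8237 / 1,245.6713 = 4.42398 years.
Modified duration = D_Mac / (1 + y) = 4.42398 / 1.0225 = 4.32663 years.

4.33 years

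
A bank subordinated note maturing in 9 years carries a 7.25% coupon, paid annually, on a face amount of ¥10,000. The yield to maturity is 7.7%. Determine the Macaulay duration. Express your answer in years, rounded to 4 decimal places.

6.8801 years

Periodic yield y = 0.077. Discount each cash flow and weight by its year:
  t   CF        PV=CF/(1+0.077)^t    t·PV
  1       725.00       673.1662       673.1662
  2       725.00       625.0383     1,250.0765
  3       725.00       580.3512     1,741.0536
  4       725.00       538.8591     2,155.4363
  5       725.00       500.3334     2,501.6670
  6       725.00       464.5621     2,787.3727
  7       725.00       431.3483     3,019.4380
  8       725.00       400.5091     3,204.0727
  9    10,725.00     5,501.1815    49,510.6332
  Σ                  9,715.3491    66,842.9162
Price P = Σ PV = 9,715.3491.
Macaulay duration = Σ(t·PV) / P = 66,842.9162 / 9,715.3491 = 6.88014 years.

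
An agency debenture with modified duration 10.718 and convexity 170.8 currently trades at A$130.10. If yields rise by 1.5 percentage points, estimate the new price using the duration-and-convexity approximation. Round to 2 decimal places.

A$111.68

Duration effect: -D_mod·Δy = -10.718 × (+0.015) = -0.160770
Convexity effect: ½·C·(Δy)² = 0.5 × 170.8 × (0.015)² = +0.0192150
ΔP/P ≈ -0.160770 + 0.0192150 = -0.141555
New price ≈ 130.10 × (1 - 0.141555) = 111.6836945.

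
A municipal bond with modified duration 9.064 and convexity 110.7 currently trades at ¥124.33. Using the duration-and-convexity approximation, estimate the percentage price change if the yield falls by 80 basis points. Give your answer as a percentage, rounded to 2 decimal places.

+7.61%

Duration effect: -D_mod·Δy = -9.064 × (-0.008) = +0.072512
Convexity effect: ½·C·(Δy)² = 0.5 × 110.7 × (-0.008)² = +0.0035424
ΔP/P ≈ +0.072512 + 0.0035424 = +0.0760544
= +7.60544%.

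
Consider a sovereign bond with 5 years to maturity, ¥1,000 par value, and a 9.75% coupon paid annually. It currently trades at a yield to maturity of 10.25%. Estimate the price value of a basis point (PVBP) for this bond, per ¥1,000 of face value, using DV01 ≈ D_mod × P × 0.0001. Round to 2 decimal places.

¥0.37

Periodic yield y = 0.1025.
  t   CF        PV=CF/(1+0.1025)^t    t·PV
  1        97.50        88.4354        88.4354
  2        97.50        80.2135       160.4270
  3        97.50        72.7560       218.2680
  4        97.50        65.9918       263.9674
  5     1,097.50       673.7698     3,368.8490
  Σ                    981.1665     4,099.9467
P = 981.1665; D_Mac = 4.17865 yrs; D_mod = 3.79015 yrs.
DV01 ≈ 3.79015 × 981.1665 × 0.0001 = 0.371877.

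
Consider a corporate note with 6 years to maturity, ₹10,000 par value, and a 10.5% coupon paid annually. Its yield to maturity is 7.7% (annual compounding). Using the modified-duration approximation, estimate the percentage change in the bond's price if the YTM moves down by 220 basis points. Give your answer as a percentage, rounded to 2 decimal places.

Periodic yield y = 0.077. Modified duration first:
  t   CF        PV=CF/(1+0.077)^t    t·PV
  1     1,050.00       974.9304       974.9304
  2     1,050.00       905.2278     1,810.4556
  3     1,050.00       840.5087     2,521.5260
  4     1,050.00       780.4166     3,121.6663
  5     1,050.00       724.6208     3,623.1039
  6    11,050.00     7,080.5674    42,483.4041
  Σ                 11,306.2715    54,535.0863
P = 11,306.2715; D_Mac = 4.82344 yrs; D_mod = 4.82344/(1+0.077) = 4.47859 yrs.
ΔP/P ≈ -D_mod · Δy = -4.47859 × (-0.022) = +0.098529 = +9.8529%.

+9.85%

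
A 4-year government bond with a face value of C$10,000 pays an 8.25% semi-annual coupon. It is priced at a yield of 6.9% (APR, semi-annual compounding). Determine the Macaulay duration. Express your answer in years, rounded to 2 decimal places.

3.50 years

Periodic yield y = 0.0345. Discount each cash flow and weight by its period:
  t   CF        PV=CF/(1+0.0345)^t    t·PV
  1       412.50       398.7434       398.7434
  2       412.50       385.4455       770.8910
  3       412.50       372.5911     1,117.7733
  4       412.50       360.1654     1,440.6615
  5       412.50       348.1541     1,740.7704
  6       412.50       336.5433     2,019.2600
  7       412.50       325.3198     2,277.2386
  8    10,412.50     7,937.9993    63,503.9941
  Σ                 10,464.9618    73,269.3321
Price P = Σ PV = 10,464.9618.
Macaulay duration = Σ(t·PV) / P = 73,269.3321 / 10,464.9618 = 7.00140 half-year periods.
In years: 7.00140 / 2 = 3.50070 years.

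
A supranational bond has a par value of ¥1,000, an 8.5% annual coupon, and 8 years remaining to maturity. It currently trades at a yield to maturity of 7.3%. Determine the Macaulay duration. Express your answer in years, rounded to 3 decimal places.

6.188 years

Periodic yield y = 0.073. Discount each cash flow and weight by its year:
  t   CF        PV=CF/(1+0.073)^t    t·PV
  1        85.00        79.2171        79.2171
  2        85.00        73.8277       147.6554
  3        85.00        68.8050       206.4149
  4        85.00        64.1239       256.4957
  5        85.00        59.7613       298.8067
  6        85.00        55.6956       334.1734
  7        85.00        51.9064       363.3448
  8     1,085.00       617.4929     4,939.9431
  Σ                  1,070.8299     6,626.0511
Price P = Σ PV = 1,070.8299.
Macaulay duration = Σ(t·PV) / P = 6,626.0511 / 1,070.8299 = 6.18777 years.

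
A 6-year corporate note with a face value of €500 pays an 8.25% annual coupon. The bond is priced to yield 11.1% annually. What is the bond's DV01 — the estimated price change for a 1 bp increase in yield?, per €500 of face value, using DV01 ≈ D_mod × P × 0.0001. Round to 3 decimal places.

€0.194

Periodic yield y = 0.111.
  t   CF        PV=CF/(1+0.111)^t    t·PV
  1        41.25        37.1287        37.1287
  2        41.25        33.4192        66.8384
  3        41.25        30.0803        90.2408
  4        41.25        27.0750       108.2998
  5        41.25        24.3699       121.8495
  6       541.25       287.8151     1,726.8905
  Σ                    439.8881     2,151.2477
P = 439.8881; D_Mac = 4.89044 yrs; D_mod = 4.40184 yrs.
DV01 ≈ 4.40184 × 439.8881 × 0.0001 = 0.193632.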